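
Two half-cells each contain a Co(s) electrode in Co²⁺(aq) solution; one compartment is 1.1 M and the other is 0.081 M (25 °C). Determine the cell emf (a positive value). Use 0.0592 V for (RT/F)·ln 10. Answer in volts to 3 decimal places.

0.034 V

For a concentration cell E°cell = 0, since both electrodes use the same couple.
The compartment with the higher Co²⁺(aq) concentration (1.1 M) acts as the cathode; ions are reduced there and produced at the dilute (0.081 M) anode.
With n = 2, Ecell = −(0.0592/2)·log([dilute]/[conc]) = −(0.0592/2)·log(0.081/1.1) = +0.034 V.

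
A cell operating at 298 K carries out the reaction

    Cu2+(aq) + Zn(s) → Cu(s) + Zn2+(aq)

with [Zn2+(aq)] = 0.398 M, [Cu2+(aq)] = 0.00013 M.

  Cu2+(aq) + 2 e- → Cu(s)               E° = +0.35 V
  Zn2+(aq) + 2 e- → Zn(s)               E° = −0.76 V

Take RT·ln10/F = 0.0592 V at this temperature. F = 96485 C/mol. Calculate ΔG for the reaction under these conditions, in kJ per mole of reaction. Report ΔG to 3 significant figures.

With Cu²⁺/Cu reduced at the cathode, E°cell = +0.35 − (−0.76) = +1.11 V and n = 2.
Here Q = [Zn2+(aq)] / [Cu2+(aq)] = 3.06×10^3 (log Q = 3.486), giving E = +1.11 − (0.0592/2)·(3.486) = +1.0068 V.
Then ΔG = −nFE = −2 × 96485 × +1.0068 J/mol = −194 kJ/mol.

−194 kJ/mol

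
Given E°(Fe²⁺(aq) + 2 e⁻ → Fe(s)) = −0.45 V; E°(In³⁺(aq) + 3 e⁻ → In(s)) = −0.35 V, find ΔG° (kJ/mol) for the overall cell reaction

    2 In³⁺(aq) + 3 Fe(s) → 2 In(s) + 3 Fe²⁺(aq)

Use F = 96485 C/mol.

In the reaction as written In³⁺(aq) is reduced, so the In³⁺/In couple is the cathode and Fe²⁺/Fe is the anode.
E°cell = −0.35 − (−0.45) = +0.10 V; balancing electrons gives n = 6.
ΔG° = −nFE°cell = −(6)(96485)(+0.10) J/mol = −57.9 kJ/mol.

−57.9 kJ/mol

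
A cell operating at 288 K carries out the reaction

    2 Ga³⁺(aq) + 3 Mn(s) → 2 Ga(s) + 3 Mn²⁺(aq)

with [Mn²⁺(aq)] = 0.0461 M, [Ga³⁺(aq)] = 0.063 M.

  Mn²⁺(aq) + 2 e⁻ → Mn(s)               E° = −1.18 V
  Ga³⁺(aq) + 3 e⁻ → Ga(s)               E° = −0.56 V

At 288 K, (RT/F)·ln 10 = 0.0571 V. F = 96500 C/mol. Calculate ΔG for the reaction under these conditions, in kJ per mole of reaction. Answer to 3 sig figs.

−368 kJ/mol

The standard cell potential is −0.56 − (−1.18) = +0.62 V, with n = 6 electrons in the balanced equation.
The reaction quotient is [Mn²⁺(aq)]^3 / [Ga³⁺(aq)]^2 = 0.0247; by Nernst, E = +0.62 − (0.0571/6)(−1.608) = +0.6353 V.
Then ΔG = −nFE = −6 × 96500 × +0.6353 J/mol = −368 kJ/mol.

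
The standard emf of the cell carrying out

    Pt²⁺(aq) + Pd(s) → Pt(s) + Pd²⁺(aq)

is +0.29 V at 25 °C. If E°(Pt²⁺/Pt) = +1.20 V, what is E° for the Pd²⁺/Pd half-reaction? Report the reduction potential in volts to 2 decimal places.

+0.91 V

In the reaction as written the Pt²⁺/Pt couple is reduced (cathode) and Pd²⁺/Pd is oxidized (anode), so E°cell = E°(Pt²⁺/Pt) − E°(Pd²⁺/Pd).
E°(Pd²⁺/Pd) = E°(cathode) − E°cell = +1.20 − (+0.29) = +0.91 V.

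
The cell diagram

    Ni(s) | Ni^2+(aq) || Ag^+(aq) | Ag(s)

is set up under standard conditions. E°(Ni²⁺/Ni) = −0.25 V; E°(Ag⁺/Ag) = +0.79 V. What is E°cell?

+1.04 V

By convention the left-hand electrode in cell notation is the anode (oxidation) and the right-hand electrode is the cathode (reduction).
E°cell = E°(right) − E°(left) = +0.79 − (−0.25) = +1.04 V.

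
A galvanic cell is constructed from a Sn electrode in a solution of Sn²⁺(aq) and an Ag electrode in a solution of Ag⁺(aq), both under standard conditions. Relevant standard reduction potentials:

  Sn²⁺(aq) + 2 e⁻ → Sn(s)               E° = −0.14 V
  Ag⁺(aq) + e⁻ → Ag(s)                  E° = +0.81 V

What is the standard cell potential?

The Ag⁺/Ag couple has the higher E°, so Ag ion is reduced (cathode) and Sn is oxidized (anode).
E°cell = E°(cathode) − E°(anode) = +0.81 − (−0.14) = +0.95 V.

+0.95 V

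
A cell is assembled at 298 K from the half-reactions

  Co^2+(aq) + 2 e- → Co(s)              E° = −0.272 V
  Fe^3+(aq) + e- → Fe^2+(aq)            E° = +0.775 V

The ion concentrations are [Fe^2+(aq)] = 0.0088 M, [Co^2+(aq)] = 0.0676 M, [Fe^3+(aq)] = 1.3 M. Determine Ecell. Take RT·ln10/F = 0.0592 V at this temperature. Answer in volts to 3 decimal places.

Since E°(Fe³⁺/Fe²⁺) > E°(Co²⁺/Co), Fe³⁺/Fe²⁺ serves as the cathode.
The standard potential is +0.775 − (−0.272) = +1.047 V and the balanced reaction transfers n = 2 electrons.
The balanced reaction is 2 Fe^3+(aq) + Co(s) → 2 Fe^2+(aq) + Co^2+(aq), so Q = ([Fe^2+(aq)]^2·[Co^2+(aq)]) / [Fe^3+(aq)]^2 = 3.1×10^−6 and log Q = −5.509.
E = E° − (0.0592/n)·log Q = +1.047 − (0.0592/2)(−5.509) = +1.210 V.

+1.210 V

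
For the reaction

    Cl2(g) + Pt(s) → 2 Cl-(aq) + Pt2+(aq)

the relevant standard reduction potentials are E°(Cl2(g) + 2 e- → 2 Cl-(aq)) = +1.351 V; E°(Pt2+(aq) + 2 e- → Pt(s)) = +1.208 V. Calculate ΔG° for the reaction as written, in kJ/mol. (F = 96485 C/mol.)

−27.6 kJ/mol

In the reaction as written Cl2(g) is reduced, so the Cl₂/Cl⁻ couple is the cathode and Pt²⁺/Pt is the anode.
E°cell = +1.351 − (+1.208) = +0.143 V; balancing electrons gives n = 2.
ΔG° = −nFE°cell = −(2)(96485)(+0.143) J/mol = −27.6 kJ/mol.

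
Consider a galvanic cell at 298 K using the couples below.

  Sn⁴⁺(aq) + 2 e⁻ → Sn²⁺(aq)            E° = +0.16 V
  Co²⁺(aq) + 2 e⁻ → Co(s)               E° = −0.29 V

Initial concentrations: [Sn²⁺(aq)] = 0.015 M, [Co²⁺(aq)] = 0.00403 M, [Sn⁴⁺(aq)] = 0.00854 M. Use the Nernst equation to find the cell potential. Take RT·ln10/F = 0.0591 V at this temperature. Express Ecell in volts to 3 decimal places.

Sn⁴⁺/Sn²⁺ is reduced (cathode, E° = +0.16 V) and Co²⁺/Co is oxidized (anode).
E°cell = +0.16 − (−0.29) = +0.45 V, with n = 2 electrons transferred.
The balanced reaction is Sn⁴⁺(aq) + Co(s) → Sn²⁺(aq) + Co²⁺(aq), so Q = ([Sn²⁺(aq)]·[Co²⁺(aq)]) / [Sn⁴⁺(aq)] = 0.00708 and log Q = −2.150.
E = E° − (0.0591/n)·log Q = +0.45 − (0.0591/2)(−2.150) = +0.514 V.

+0.514 V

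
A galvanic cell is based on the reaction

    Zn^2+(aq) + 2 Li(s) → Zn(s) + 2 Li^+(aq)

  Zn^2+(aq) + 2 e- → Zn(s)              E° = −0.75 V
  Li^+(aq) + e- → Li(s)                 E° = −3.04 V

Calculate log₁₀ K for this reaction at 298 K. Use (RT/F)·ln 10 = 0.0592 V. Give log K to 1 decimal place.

log K = 77.4

The Zn²⁺/Zn couple is reduced (cathode); E°cell = −0.75 − (−3.04) = +2.29 V with n = 2.
At equilibrium E = 0, so log K = nE°cell / 0.0592 = (2)(+2.29) / 0.0592 = 77.4.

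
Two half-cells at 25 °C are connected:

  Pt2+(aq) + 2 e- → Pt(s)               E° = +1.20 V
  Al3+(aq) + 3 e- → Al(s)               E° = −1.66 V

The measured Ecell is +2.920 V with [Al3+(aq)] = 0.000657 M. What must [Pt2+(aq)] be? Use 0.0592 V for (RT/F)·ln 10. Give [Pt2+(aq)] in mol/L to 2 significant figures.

The Pt²⁺/Pt couple has the larger reduction potential, so it is the cathode: E°cell = +1.20 − (−1.66) = +2.86 V and n = 6.
Rearranging E = E° − (0.0592/n)·log Q gives log Q = 6(+2.86 − (+2.920))/0.0592 = −6.081.
For 3 Pt2+(aq) + 2 Al(s) → 3 Pt(s) + 2 Al3+(aq), the reaction quotient is Q = [Al3+(aq)]^2 / [Pt2+(aq)]^3.
Solving for the unknown gives log [Pt2+(aq)] = −0.095, so [Pt2+(aq)] ≈ 0.80 M.

0.80 M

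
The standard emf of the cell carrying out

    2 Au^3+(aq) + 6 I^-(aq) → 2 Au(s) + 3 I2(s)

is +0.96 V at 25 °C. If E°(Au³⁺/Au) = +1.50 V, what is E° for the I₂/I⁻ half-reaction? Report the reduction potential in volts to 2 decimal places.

In the reaction as written the Au³⁺/Au couple is reduced (cathode) and I₂/I⁻ is oxidized (anode), so E°cell = E°(Au³⁺/Au) − E°(I₂/I⁻).
E°(I₂/I⁻) = E°(cathode) − E°cell = +1.50 − (+0.96) = +0.54 V.

+0.54 V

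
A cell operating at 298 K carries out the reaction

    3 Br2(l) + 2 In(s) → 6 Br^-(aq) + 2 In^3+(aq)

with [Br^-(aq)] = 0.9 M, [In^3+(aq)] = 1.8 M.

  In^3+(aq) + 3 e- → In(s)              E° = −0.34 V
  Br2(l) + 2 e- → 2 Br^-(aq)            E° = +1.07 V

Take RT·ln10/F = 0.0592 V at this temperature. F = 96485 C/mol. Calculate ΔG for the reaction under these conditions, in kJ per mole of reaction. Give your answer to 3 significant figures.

The standard cell potential is +1.07 − (−0.34) = +1.41 V, with n = 6 electrons in the balanced equation.
Here Q = [Br^-(aq)]^6·[In^3+(aq)]^2 = 1.72 (log Q = 0.236), giving E = +1.41 − (0.0592/6)·(0.236) = +1.4077 V.
Then ΔG = −nFE = −6 × 96485 × +1.4077 J/mol = −815 kJ/mol.

−815 kJ/mol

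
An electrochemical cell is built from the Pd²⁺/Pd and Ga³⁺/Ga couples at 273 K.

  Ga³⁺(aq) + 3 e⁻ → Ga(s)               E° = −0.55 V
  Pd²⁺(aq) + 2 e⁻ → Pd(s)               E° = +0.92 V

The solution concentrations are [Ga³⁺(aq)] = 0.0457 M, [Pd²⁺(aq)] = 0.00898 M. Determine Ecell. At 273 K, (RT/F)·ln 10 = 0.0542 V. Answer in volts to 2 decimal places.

+1.44 V

The Pd²⁺/Pd couple has the more positive E°, so it is the cathode; Ga³⁺/Ga is the anode.
E°cell = +0.92 − (−0.55) = +1.47 V, with n = 6 electrons transferred.
For the overall reaction 3 Pd²⁺(aq) + 2 Ga(s) → 3 Pd(s) + 2 Ga³⁺(aq), Q = [Ga³⁺(aq)]^2 / [Pd²⁺(aq)]^3 = 2.88×10^3, giving log Q = 3.460.
By the Nernst equation, E = +1.47 − (0.0542/6)·(3.460) = +1.44 V.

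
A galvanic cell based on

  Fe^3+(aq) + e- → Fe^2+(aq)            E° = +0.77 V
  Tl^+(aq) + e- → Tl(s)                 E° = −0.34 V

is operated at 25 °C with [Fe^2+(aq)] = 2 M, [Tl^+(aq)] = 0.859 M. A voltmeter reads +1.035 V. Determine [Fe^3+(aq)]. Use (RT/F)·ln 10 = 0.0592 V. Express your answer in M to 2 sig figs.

With Fe³⁺/Fe²⁺ at the cathode and Tl⁺/Tl at the anode, E°cell = +0.77 − (−0.34) = +1.11 V (n = 1).
Since E = E° − (0.0592/n)·log Q, log Q = n(E° − E)/0.0592 = 1.267.
The balanced reaction is Fe^3+(aq) + Tl(s) → Fe^2+(aq) + Tl^+(aq), so Q = ([Fe^2+(aq)]·[Tl^+(aq)]) / [Fe^3+(aq)].
Solving for the unknown gives log [Fe^3+(aq)] = −1.032, so [Fe^3+(aq)] ≈ 0.093 M.

0.093 M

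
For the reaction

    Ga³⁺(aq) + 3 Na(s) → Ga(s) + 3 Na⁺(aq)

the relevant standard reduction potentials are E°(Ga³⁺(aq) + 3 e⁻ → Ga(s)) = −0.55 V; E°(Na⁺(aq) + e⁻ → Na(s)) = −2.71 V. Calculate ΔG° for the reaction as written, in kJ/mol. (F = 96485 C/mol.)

−625 kJ/mol

In the reaction as written Ga³⁺(aq) is reduced, so the Ga³⁺/Ga couple is the cathode and Na⁺/Na is the anode.
E°cell = −0.55 − (−2.71) = +2.16 V; balancing electrons gives n = 3.
ΔG° = −nFE°cell = −(3)(96485)(+2.16) J/mol = −625 kJ/mol.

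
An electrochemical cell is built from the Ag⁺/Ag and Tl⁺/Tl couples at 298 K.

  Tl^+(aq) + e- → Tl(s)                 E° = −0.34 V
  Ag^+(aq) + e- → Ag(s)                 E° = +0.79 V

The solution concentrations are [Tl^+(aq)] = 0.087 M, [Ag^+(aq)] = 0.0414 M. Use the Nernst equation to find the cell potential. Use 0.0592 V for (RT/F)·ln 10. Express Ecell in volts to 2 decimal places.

+1.11 V

Since E°(Ag⁺/Ag) > E°(Tl⁺/Tl), Ag⁺/Ag serves as the cathode.
E°cell = E°cat − E°an = +0.79 − (−0.34) = +1.13 V; n = 1.
The balanced reaction is Ag^+(aq) + Tl(s) → Ag(s) + Tl^+(aq), so Q = [Tl^+(aq)] / [Ag^+(aq)] = 2.1 and log Q = 0.323.
By the Nernst equation, E = +1.13 − (0.0592/1)·(0.323) = +1.11 V.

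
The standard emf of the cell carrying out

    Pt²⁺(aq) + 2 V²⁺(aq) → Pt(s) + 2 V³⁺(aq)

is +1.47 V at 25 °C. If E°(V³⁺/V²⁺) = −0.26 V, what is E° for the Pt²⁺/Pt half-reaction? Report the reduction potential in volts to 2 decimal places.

+1.21 V

In the reaction as written the Pt²⁺/Pt couple is reduced (cathode) and V³⁺/V²⁺ is oxidized (anode), so E°cell = E°(Pt²⁺/Pt) − E°(V³⁺/V²⁺).
E°(Pt²⁺/Pt) = E°cell + E°(anode) = +1.47 + (−0.26) = +1.21 V.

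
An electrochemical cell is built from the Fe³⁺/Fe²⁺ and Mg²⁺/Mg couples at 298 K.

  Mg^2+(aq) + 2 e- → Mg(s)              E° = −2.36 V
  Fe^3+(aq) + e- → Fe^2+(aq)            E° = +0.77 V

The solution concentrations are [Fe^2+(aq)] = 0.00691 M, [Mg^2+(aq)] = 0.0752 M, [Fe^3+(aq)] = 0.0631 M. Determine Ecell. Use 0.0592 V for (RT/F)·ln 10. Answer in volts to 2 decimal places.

+3.22 V

Fe³⁺/Fe²⁺ is reduced (cathode, E° = +0.77 V) and Mg²⁺/Mg is oxidized (anode).
E°cell = +0.77 − (−2.36) = +3.13 V, with n = 2 electrons transferred.
Balancing gives 2 Fe^3+(aq) + Mg(s) → 2 Fe^2+(aq) + Mg^2+(aq); hence Q = ([Fe^2+(aq)]^2·[Mg^2+(aq)]) / [Fe^3+(aq)]^2 = 0.000902 (log Q = −3.045).
E = E° − (0.0592/n)·log Q = +3.13 − (0.0592/2)(−3.045) = +3.22 V.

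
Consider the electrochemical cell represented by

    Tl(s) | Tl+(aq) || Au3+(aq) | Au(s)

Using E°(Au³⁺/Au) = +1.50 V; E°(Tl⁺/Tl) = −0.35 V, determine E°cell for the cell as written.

+1.85 V

By convention the left-hand electrode in cell notation is the anode (oxidation) and the right-hand electrode is the cathode (reduction).
E°cell = E°(right) − E°(left) = +1.50 − (−0.35) = +1.85 V.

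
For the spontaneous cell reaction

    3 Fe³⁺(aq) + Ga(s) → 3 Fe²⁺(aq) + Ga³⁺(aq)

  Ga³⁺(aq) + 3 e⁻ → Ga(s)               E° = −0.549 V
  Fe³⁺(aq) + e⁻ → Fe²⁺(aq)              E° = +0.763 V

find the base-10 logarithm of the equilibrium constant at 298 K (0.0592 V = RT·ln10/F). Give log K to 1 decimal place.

log K = 66.5

The Fe³⁺/Fe²⁺ couple is reduced (cathode); E°cell = +0.763 − (−0.549) = +1.312 V with n = 3.
At equilibrium E = 0, so log K = nE°cell / 0.0592 = (3)(+1.312) / 0.0592 = 66.5.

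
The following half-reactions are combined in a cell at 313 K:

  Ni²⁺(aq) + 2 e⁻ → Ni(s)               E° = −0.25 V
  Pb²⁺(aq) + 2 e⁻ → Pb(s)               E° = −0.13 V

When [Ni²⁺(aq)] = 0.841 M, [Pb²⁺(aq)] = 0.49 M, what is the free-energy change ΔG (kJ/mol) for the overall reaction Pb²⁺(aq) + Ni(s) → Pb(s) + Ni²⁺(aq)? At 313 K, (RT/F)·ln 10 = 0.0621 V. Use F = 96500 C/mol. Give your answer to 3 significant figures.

With Pb²⁺/Pb reduced at the cathode, E°cell = −0.13 − (−0.25) = +0.12 V and n = 2.
The reaction quotient is [Ni²⁺(aq)] / [Pb²⁺(aq)] = 1.72; by Nernst, E = +0.12 − (0.0621/2)(0.235) = +0.1127 V.
Then ΔG = −nFE = −2 × 96500 × +0.1127 J/mol = −21.8 kJ/mol.

−21.8 kJ/mol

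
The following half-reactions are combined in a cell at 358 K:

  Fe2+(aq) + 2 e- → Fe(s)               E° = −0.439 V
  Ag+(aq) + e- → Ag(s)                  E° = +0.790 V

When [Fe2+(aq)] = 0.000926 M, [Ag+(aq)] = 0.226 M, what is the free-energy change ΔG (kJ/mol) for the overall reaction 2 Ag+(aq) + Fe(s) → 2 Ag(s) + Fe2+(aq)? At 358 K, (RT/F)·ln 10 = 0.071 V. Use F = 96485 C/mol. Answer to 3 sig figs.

E°cell = +0.790 − (−0.439) = +1.229 V; the balanced reaction transfers n = 2 electrons.
Here Q = [Fe2+(aq)] / [Ag+(aq)]^2 = 0.0181 (log Q = −1.742), giving E = +1.229 − (0.071/2)·(−1.742) = +1.2908 V.
Then ΔG = −nFE = −2 × 96485 × +1.2908 J/mol = −249 kJ/mol.

−249 kJ/mol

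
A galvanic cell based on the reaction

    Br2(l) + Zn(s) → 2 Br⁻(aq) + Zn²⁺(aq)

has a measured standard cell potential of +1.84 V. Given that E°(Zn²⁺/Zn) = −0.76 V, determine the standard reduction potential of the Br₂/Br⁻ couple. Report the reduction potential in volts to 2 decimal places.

+1.08 V

In the reaction as written the Br₂/Br⁻ couple is reduced (cathode) and Zn²⁺/Zn is oxidized (anode), so E°cell = E°(Br₂/Br⁻) − E°(Zn²⁺/Zn).
E°(Br₂/Br⁻) = E°cell + E°(anode) = +1.84 + (−0.76) = +1.08 V.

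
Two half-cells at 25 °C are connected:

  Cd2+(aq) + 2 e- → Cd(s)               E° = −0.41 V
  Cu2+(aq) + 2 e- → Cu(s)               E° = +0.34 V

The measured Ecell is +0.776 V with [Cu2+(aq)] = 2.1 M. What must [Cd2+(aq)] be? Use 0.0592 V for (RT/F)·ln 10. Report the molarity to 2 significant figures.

The Cu²⁺/Cu couple has the larger reduction potential, so it is the cathode: E°cell = +0.34 − (−0.41) = +0.75 V and n = 2.
Since E = E° − (0.0592/n)·log Q, log Q = n(E° − E)/0.0592 = −0.878.
Balancing electrons gives Cu2+(aq) + Cd(s) → Cu(s) + Cd2+(aq); thus Q = [Cd2+(aq)] / [Cu2+(aq)].
Solving for the unknown gives log [Cd2+(aq)] = −0.556, so [Cd2+(aq)] ≈ 0.28 M.

0.28 M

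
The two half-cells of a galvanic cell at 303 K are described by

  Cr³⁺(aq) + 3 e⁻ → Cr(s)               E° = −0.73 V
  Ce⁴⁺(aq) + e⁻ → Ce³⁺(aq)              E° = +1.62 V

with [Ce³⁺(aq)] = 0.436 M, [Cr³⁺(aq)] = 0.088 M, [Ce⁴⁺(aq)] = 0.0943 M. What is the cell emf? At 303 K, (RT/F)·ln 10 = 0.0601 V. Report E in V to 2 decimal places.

+2.33 V

Since E°(Ce⁴⁺/Ce³⁺) > E°(Cr³⁺/Cr), Ce⁴⁺/Ce³⁺ serves as the cathode.
The standard potential is +1.62 − (−0.73) = +2.35 V and the balanced reaction transfers n = 3 electrons.
The balanced reaction is 3 Ce⁴⁺(aq) + Cr(s) → 3 Ce³⁺(aq) + Cr³⁺(aq), so Q = ([Ce³⁺(aq)]^3·[Cr³⁺(aq)]) / [Ce⁴⁺(aq)]^3 = 8.7 and log Q = 0.939.
E = E° − (0.0601/n)·log Q = +2.35 − (0.0601/3)(0.939) = +2.33 V.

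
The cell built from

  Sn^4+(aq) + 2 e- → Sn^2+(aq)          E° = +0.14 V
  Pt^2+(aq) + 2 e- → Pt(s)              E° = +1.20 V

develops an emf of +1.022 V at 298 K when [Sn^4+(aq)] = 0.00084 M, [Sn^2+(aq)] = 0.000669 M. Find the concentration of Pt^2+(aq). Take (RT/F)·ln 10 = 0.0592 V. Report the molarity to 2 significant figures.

Pt²⁺/Pt is the cathode (higher E°); E°cell = +1.20 − (+0.14) = +1.06 V with n = 2.
From the Nernst equation, log Q = n(E° − E)/0.0592 = 2·(+1.06 − (+1.022))/0.0592 = 1.284.
For Pt^2+(aq) + Sn^2+(aq) → Pt(s) + Sn^4+(aq), the reaction quotient is Q = [Sn^4+(aq)] / ([Pt^2+(aq)]·[Sn^2+(aq)]).
Solving for the unknown gives log [Pt^2+(aq)] = −1.185, so [Pt^2+(aq)] ≈ 0.065 M.

0.065 M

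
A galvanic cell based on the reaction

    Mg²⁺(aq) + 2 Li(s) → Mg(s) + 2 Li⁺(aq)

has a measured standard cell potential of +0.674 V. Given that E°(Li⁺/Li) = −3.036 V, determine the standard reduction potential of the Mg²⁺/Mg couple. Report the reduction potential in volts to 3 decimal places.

−2.362 V

In the reaction as written the Mg²⁺/Mg couple is reduced (cathode) and Li⁺/Li is oxidized (anode), so E°cell = E°(Mg²⁺/Mg) − E°(Li⁺/Li).
E°(Mg²⁺/Mg) = E°cell + E°(anode) = +0.674 + (−3.036) = −2.362 V.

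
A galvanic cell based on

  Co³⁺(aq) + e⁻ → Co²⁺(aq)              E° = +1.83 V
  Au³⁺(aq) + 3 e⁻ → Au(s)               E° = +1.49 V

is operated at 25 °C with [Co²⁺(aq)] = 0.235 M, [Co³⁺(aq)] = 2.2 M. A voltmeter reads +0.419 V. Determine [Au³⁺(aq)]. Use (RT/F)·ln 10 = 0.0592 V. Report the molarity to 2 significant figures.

0.081 M

With Co³⁺/Co²⁺ at the cathode and Au³⁺/Au at the anode, E°cell = +1.83 − (+1.49) = +0.34 V (n = 3).
From the Nernst equation, log Q = n(E° − E)/0.0592 = 3·(+0.34 − (+0.419))/0.0592 = −4.003.
The balanced reaction is 3 Co³⁺(aq) + Au(s) → 3 Co²⁺(aq) + Au³⁺(aq), so Q = ([Co²⁺(aq)]^3·[Au³⁺(aq)]) / [Co³⁺(aq)]^3.
Isolating [Au³⁺(aq)] in Q = 10^{−4.003} yields log [Au³⁺(aq)] = −1.089, i.e. 0.081 M.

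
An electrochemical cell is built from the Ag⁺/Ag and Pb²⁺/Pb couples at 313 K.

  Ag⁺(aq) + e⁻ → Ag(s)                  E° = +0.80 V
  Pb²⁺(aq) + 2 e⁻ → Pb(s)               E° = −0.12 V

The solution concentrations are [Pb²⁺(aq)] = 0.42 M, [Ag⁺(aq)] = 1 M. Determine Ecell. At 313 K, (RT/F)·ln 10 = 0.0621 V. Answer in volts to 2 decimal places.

Ag⁺/Ag is reduced (cathode, E° = +0.80 V) and Pb²⁺/Pb is oxidized (anode).
E°cell = +0.80 − (−0.12) = +0.92 V, with n = 2 electrons transferred.
For the overall reaction 2 Ag⁺(aq) + Pb(s) → 2 Ag(s) + Pb²⁺(aq), Q = [Pb²⁺(aq)] / [Ag⁺(aq)]^2 = 0.42, giving log Q = −0.377.
By the Nernst equation, E = +0.92 − (0.0621/2)·(−0.377) = +0.93 V.

+0.93 V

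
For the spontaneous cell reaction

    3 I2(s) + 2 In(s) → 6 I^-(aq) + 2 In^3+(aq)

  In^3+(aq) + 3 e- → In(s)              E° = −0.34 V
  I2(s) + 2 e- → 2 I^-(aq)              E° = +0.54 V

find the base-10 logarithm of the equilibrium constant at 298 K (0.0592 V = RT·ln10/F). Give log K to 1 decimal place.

The I₂/I⁻ couple is reduced (cathode); E°cell = +0.54 − (−0.34) = +0.88 V with n = 6.
At equilibrium E = 0, so log K = nE°cell / 0.0592 = (6)(+0.88) / 0.0592 = 89.2.

log K = 89.2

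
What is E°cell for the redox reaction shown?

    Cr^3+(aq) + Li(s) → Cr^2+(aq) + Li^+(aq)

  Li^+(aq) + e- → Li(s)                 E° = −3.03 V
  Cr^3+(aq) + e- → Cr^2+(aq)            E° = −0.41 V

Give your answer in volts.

In the reaction as written, Cr^3+(aq) is reduced (cathode) and Li^+(aq) is produced by oxidation at the anode.
E°cell = E°(cathode) − E°(anode) = −0.41 − (−3.03) = +2.62 V.
The positive value indicates the reaction is spontaneous as written.

+2.62 V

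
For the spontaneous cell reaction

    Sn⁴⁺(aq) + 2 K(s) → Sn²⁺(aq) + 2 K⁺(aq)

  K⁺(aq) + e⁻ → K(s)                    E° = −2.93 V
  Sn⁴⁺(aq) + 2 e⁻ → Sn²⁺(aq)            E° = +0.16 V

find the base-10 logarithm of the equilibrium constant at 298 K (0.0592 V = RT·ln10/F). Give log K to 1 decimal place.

log K = 104.4

The Sn⁴⁺/Sn²⁺ couple is reduced (cathode); E°cell = +0.16 − (−2.93) = +3.09 V with n = 2.
At equilibrium E = 0, so log K = nE°cell / 0.0592 = (2)(+3.09) / 0.0592 = 104.4.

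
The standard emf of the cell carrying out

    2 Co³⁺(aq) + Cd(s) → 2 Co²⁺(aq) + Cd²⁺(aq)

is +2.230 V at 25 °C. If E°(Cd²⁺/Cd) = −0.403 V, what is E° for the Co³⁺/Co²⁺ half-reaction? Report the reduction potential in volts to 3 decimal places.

In the reaction as written the Co³⁺/Co²⁺ couple is reduced (cathode) and Cd²⁺/Cd is oxidized (anode), so E°cell = E°(Co³⁺/Co²⁺) − E°(Cd²⁺/Cd).
E°(Co³⁺/Co²⁺) = E°cell + E°(anode) = +2.230 + (−0.403) = +1.827 V.

+1.827 V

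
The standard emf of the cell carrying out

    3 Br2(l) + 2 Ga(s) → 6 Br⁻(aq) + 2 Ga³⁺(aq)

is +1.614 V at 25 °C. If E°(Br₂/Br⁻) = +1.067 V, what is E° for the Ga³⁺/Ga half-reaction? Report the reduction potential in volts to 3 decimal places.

In the reaction as written the Br₂/Br⁻ couple is reduced (cathode) and Ga³⁺/Ga is oxidized (anode), so E°cell = E°(Br₂/Br⁻) − E°(Ga³⁺/Ga).
E°(Ga³⁺/Ga) = E°(cathode) − E°cell = +1.067 − (+1.614) = −0.547 V.

−0.547 V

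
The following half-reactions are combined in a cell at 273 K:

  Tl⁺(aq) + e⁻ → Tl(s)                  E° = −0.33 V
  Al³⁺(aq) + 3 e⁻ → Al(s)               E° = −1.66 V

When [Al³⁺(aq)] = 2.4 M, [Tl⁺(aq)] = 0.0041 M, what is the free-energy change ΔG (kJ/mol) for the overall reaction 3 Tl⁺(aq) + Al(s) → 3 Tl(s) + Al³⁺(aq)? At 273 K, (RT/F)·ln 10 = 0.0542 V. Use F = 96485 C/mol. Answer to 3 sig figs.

−346 kJ/mol

With Tl⁺/Tl reduced at the cathode, E°cell = −0.33 − (−1.66) = +1.33 V and n = 3.
Q = [Al³⁺(aq)] / [Tl⁺(aq)]^3 = 3.48×10^7, so log Q = 7.542 and E = +1.33 − (0.0542/3)(7.542) = +1.1937 V.
ΔG = −nFE = −(3)(96485)(+1.1937) J/mol = −346 kJ/mol.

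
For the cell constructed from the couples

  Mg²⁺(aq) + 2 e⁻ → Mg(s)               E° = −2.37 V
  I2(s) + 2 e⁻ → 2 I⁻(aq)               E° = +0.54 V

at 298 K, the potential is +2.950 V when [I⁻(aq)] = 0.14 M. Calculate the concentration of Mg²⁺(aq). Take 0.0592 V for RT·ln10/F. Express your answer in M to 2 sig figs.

2.3 M

The I₂/I⁻ couple has the larger reduction potential, so it is the cathode: E°cell = +0.54 − (−2.37) = +2.91 V and n = 2.
Rearranging E = E° − (0.0592/n)·log Q gives log Q = 2(+2.91 − (+2.950))/0.0592 = −1.351.
Balancing electrons gives I2(s) + Mg(s) → 2 I⁻(aq) + Mg²⁺(aq); thus Q = [I⁻(aq)]^2·[Mg²⁺(aq)].
Substituting the known concentrations and solving, log [Mg²⁺(aq)] = 0.357 and [Mg²⁺(aq)] = 2.3 M.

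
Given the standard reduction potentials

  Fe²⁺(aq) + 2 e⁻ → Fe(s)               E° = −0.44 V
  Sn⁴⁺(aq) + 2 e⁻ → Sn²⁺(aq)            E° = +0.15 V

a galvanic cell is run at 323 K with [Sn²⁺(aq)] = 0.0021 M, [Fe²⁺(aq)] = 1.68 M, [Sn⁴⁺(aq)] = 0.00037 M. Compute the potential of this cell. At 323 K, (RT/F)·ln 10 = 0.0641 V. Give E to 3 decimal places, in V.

+0.559 V

Since E°(Sn⁴⁺/Sn²⁺) > E°(Fe²⁺/Fe), Sn⁴⁺/Sn²⁺ serves as the cathode.
E°cell = +0.15 − (−0.44) = +0.59 V, with n = 2 electrons transferred.
Balancing gives Sn⁴⁺(aq) + Fe(s) → Sn²⁺(aq) + Fe²⁺(aq); hence Q = ([Sn²⁺(aq)]·[Fe²⁺(aq)]) / [Sn⁴⁺(aq)] = 9.54 (log Q = 0.979).
Applying E = E° − (RT ln10/nF)·log Q gives +0.59 − (0.0641/2)(0.979) = +0.559 V.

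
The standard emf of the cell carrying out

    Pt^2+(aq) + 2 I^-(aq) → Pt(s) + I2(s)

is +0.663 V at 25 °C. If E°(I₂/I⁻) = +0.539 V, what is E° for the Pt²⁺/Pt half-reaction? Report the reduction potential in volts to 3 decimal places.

In the reaction as written the Pt²⁺/Pt couple is reduced (cathode) and I₂/I⁻ is oxidized (anode), so E°cell = E°(Pt²⁺/Pt) − E°(I₂/I⁻).
E°(Pt²⁺/Pt) = E°cell + E°(anode) = +0.663 + (+0.539) = +1.202 V.

+1.202 V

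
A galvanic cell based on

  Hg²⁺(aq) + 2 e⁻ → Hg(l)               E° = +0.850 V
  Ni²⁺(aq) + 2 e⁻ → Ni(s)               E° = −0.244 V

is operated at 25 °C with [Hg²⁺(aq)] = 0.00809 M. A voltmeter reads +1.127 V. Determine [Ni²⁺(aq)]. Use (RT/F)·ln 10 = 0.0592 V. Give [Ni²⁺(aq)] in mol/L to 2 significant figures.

With Hg²⁺/Hg at the cathode and Ni²⁺/Ni at the anode, E°cell = +0.850 − (−0.244) = +1.094 V (n = 2).
From the Nernst equation, log Q = n(E° − E)/0.0592 = 2·(+1.094 − (+1.127))/0.0592 = −1.115.
Balancing electrons gives Hg²⁺(aq) + Ni(s) → Hg(l) + Ni²⁺(aq); thus Q = [Ni²⁺(aq)] / [Hg²⁺(aq)].
Isolating [Ni²⁺(aq)] in Q = 10^{−1.115} yields log [Ni²⁺(aq)] = −3.207, i.e. 0.00062 M.

0.00062 M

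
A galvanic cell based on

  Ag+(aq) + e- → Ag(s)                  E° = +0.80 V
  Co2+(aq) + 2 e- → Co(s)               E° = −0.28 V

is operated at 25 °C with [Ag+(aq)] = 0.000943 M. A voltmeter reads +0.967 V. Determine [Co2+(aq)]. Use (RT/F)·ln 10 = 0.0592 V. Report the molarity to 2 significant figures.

With Ag⁺/Ag at the cathode and Co²⁺/Co at the anode, E°cell = +0.80 − (−0.28) = +1.08 V (n = 2).
From the Nernst equation, log Q = n(E° − E)/0.0592 = 2·(+1.08 − (+0.967))/0.0592 = 3.818.
Balancing electrons gives 2 Ag+(aq) + Co(s) → 2 Ag(s) + Co2+(aq); thus Q = [Co2+(aq)] / [Ag+(aq)]^2.
Substituting the known concentrations and solving, log [Co2+(aq)] = −2.233 and [Co2+(aq)] = 0.0058 M.

0.0058 M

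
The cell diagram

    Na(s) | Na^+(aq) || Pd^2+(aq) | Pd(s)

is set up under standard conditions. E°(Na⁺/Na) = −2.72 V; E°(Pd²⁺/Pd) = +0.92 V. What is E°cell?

+3.64 V

By convention the left-hand electrode in cell notation is the anode (oxidation) and the right-hand electrode is the cathode (reduction).
E°cell = E°(right) − E°(left) = +0.92 − (−2.72) = +3.64 V.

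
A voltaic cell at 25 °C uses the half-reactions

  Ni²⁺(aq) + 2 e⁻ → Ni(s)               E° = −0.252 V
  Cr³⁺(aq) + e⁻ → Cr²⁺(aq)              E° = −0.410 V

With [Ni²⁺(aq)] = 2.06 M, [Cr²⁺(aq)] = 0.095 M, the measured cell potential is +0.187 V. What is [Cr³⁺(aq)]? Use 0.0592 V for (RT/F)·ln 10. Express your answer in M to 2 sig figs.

With Ni²⁺/Ni at the cathode and Cr³⁺/Cr²⁺ at the anode, E°cell = −0.252 − (−0.410) = +0.158 V (n = 2).
Rearranging E = E° − (0.0592/n)·log Q gives log Q = 2(+0.158 − (+0.187))/0.0592 = −0.980.
The balanced reaction is Ni²⁺(aq) + 2 Cr²⁺(aq) → Ni(s) + 2 Cr³⁺(aq), so Q = [Cr³⁺(aq)]^2 / ([Ni²⁺(aq)]·[Cr²⁺(aq)]^2).
Isolating [Cr³⁺(aq)] in Q = 10^{−0.980} yields log [Cr³⁺(aq)] = −1.355, i.e. 0.044 M.

0.044 M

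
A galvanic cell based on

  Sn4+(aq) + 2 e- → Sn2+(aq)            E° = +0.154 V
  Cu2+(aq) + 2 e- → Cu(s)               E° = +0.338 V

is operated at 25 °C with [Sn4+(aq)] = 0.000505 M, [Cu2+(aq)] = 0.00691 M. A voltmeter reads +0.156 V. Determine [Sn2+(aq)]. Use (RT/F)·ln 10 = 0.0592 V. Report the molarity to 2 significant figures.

With Cu²⁺/Cu at the cathode and Sn⁴⁺/Sn²⁺ at the anode, E°cell = +0.338 − (+0.154) = +0.184 V (n = 2).
Rearranging E = E° − (0.0592/n)·log Q gives log Q = 2(+0.184 − (+0.156))/0.0592 = 0.946.
Balancing electrons gives Cu2+(aq) + Sn2+(aq) → Cu(s) + Sn4+(aq); thus Q = [Sn4+(aq)] / ([Cu2+(aq)]·[Sn2+(aq)]).
Isolating [Sn2+(aq)] in Q = 10^{0.946} yields log [Sn2+(aq)] = −2.082, i.e. 0.0083 M.

0.0083 M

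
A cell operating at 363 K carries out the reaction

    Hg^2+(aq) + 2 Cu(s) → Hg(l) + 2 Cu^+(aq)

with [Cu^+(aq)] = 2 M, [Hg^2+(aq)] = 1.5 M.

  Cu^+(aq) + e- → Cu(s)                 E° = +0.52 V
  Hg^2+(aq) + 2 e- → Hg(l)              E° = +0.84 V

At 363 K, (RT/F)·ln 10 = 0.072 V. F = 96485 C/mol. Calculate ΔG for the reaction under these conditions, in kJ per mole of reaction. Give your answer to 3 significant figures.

The standard cell potential is +0.84 − (+0.52) = +0.32 V, with n = 2 electrons in the balanced equation.
The reaction quotient is [Cu^+(aq)]^2 / [Hg^2+(aq)] = 2.67; by Nernst, E = +0.32 − (0.072/2)(0.426) = +0.3047 V.
Finally ΔG = −nFE = −(2)(96485 C/mol)(+0.3047 V) = −58.8 kJ/mol.

−58.8 kJ/mol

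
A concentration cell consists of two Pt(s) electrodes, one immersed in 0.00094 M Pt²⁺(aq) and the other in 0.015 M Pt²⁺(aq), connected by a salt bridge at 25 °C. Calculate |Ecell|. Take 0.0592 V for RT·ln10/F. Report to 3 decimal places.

For a concentration cell E°cell = 0, since both electrodes use the same couple.
The compartment with the higher Pt²⁺(aq) concentration (0.015 M) acts as the cathode; ions are reduced there and produced at the dilute (0.00094 M) anode.
With n = 2, Ecell = −(0.0592/2)·log([dilute]/[conc]) = −(0.0592/2)·log(0.00094/0.015) = +0.036 V.

0.036 V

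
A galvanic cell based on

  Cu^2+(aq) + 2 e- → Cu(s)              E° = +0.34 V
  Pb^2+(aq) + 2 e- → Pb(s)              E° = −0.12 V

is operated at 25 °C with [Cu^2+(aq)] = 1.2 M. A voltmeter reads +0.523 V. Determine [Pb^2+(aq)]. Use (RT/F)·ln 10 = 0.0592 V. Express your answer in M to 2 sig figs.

Cu²⁺/Cu is the cathode (higher E°); E°cell = +0.34 − (−0.12) = +0.46 V with n = 2.
From the Nernst equation, log Q = n(E° − E)/0.0592 = 2·(+0.46 − (+0.523))/0.0592 = −2.128.
The balanced reaction is Cu^2+(aq) + Pb(s) → Cu(s) + Pb^2+(aq), so Q = [Pb^2+(aq)] / [Cu^2+(aq)].
Solving for the unknown gives log [Pb^2+(aq)] = −2.049, so [Pb^2+(aq)] ≈ 0.0089 M.

0.0089 M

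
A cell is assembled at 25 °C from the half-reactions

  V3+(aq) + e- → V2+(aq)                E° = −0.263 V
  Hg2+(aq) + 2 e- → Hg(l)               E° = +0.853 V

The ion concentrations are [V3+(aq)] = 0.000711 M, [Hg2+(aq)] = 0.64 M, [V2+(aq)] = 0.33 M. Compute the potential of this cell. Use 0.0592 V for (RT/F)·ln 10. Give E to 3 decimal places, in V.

+1.268 V

Since E°(Hg²⁺/Hg) > E°(V³⁺/V²⁺), Hg²⁺/Hg serves as the cathode.
E°cell = E°cat − E°an = +0.853 − (−0.263) = +1.116 V; n = 2.
For the overall reaction Hg2+(aq) + 2 V2+(aq) → Hg(l) + 2 V3+(aq), Q = [V3+(aq)]^2 / ([Hg2+(aq)]·[V2+(aq)]^2) = 7.25×10^−6, giving log Q = −5.139.
By the Nernst equation, E = +1.116 − (0.0592/2)·(−5.139) = +1.268 V.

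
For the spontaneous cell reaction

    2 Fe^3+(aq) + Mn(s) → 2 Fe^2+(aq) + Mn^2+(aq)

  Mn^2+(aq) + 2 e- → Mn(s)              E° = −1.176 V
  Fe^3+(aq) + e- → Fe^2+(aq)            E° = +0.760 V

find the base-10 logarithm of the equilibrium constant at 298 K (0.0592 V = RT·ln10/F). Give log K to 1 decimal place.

The Fe³⁺/Fe²⁺ couple is reduced (cathode); E°cell = +0.760 − (−1.176) = +1.936 V with n = 2.
At equilibrium E = 0, so log K = nE°cell / 0.0592 = (2)(+1.936) / 0.0592 = 65.4.

log K = 65.4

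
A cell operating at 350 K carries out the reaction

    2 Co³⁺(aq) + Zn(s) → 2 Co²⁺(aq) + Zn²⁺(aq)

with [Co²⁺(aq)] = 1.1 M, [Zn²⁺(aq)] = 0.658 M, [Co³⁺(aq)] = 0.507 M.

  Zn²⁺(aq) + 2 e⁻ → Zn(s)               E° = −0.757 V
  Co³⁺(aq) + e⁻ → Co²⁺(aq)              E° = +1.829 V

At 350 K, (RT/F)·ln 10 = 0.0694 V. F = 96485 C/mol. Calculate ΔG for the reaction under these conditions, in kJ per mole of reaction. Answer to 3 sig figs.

The standard cell potential is +1.829 − (−0.757) = +2.586 V, with n = 2 electrons in the balanced equation.
Here Q = ([Co²⁺(aq)]^2·[Zn²⁺(aq)]) / [Co³⁺(aq)]^2 = 3.1 (log Q = 0.491), giving E = +2.586 − (0.0694/2)·(0.491) = +2.5690 V.
Then ΔG = −nFE = −2 × 96485 × +2.5690 J/mol = −496 kJ/mol.

−496 kJ/mol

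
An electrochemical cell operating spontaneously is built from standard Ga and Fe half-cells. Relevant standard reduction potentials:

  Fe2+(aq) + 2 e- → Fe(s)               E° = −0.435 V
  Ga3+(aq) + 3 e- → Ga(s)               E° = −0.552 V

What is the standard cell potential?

The Fe²⁺/Fe couple has the higher E°, so Fe ion is reduced (cathode) and Ga is oxidized (anode).
E°cell = E°(cathode) − E°(anode) = −0.435 − (−0.552) = +0.117 V.

+0.117 V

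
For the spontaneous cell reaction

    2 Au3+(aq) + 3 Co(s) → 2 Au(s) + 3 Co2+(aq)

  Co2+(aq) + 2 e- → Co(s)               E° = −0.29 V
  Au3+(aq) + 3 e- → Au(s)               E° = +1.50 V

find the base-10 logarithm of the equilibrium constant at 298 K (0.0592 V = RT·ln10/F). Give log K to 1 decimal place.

log K = 181.4

The Au³⁺/Au couple is reduced (cathode); E°cell = +1.50 − (−0.29) = +1.79 V with n = 6.
At equilibrium E = 0, so log K = nE°cell / 0.0592 = (6)(+1.79) / 0.0592 = 181.4.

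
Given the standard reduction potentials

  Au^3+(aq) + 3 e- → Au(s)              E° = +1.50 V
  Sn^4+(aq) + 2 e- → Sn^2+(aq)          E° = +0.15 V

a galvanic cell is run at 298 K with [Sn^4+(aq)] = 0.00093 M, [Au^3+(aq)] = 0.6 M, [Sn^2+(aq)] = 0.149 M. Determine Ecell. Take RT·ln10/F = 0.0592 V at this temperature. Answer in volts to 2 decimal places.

+1.41 V

Au³⁺/Au is reduced (cathode, E° = +1.50 V) and Sn⁴⁺/Sn²⁺ is oxidized (anode).
E°cell = +1.50 − (+0.15) = +1.35 V, with n = 6 electrons transferred.
The balanced reaction is 2 Au^3+(aq) + 3 Sn^2+(aq) → 2 Au(s) + 3 Sn^4+(aq), so Q = [Sn^4+(aq)]^3 / ([Au^3+(aq)]^2·[Sn^2+(aq)]^3) = 6.75×10^−7 and log Q = −6.170.
Applying E = E° − (RT ln10/nF)·log Q gives +1.35 − (0.0592/6)(−6.170) = +1.41 V.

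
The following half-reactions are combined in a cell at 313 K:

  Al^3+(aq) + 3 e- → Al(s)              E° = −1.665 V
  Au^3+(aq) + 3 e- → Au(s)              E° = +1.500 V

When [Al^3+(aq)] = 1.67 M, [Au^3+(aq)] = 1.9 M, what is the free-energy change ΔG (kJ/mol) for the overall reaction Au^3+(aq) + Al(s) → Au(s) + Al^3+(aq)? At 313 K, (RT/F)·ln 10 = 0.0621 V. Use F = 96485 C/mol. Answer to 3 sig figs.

−916 kJ/mol

The standard cell potential is +1.500 − (−1.665) = +3.165 V, with n = 3 electrons in the balanced equation.
Q = [Al^3+(aq)] / [Au^3+(aq)] = 0.879, so log Q = −0.056 and E = +3.165 − (0.0621/3)(−0.056) = +3.1662 V.
Then ΔG = −nFE = −3 × 96485 × +3.1662 J/mol = −916 kJ/mol.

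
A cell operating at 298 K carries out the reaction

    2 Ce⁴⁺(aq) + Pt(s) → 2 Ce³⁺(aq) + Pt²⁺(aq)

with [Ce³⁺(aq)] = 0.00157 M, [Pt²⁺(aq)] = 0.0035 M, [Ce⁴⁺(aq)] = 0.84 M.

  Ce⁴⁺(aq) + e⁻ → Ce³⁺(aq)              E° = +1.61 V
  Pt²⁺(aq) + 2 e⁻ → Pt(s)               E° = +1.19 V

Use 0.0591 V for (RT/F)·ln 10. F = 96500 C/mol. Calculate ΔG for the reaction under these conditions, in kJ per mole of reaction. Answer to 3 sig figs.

E°cell = +1.61 − (+1.19) = +0.42 V; the balanced reaction transfers n = 2 electrons.
The reaction quotient is ([Ce³⁺(aq)]^2·[Pt²⁺(aq)]) / [Ce⁴⁺(aq)]^2 = 1.22×10^−8; by Nernst, E = +0.42 − (0.0591/2)(−7.913) = +0.6538 V.
Finally ΔG = −nFE = −(2)(96500 C/mol)(+0.6538 V) = −126 kJ/mol.

−126 kJ/mol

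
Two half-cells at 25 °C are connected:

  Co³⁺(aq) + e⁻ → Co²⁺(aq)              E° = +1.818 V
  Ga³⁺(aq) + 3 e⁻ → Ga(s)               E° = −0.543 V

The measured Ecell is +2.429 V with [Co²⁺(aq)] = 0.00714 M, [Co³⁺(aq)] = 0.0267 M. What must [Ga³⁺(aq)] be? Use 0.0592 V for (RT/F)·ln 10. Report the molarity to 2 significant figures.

0.019 M

The Co³⁺/Co²⁺ couple has the larger reduction potential, so it is the cathode: E°cell = +1.818 − (−0.543) = +2.361 V and n = 3.
Rearranging E = E° − (0.0592/n)·log Q gives log Q = 3(+2.361 − (+2.429))/0.0592 = −3.446.
For 3 Co³⁺(aq) + Ga(s) → 3 Co²⁺(aq) + Ga³⁺(aq), the reaction quotient is Q = ([Co²⁺(aq)]^3·[Ga³⁺(aq)]) / [Co³⁺(aq)]^3.
Substituting the known concentrations and solving, log [Ga³⁺(aq)] = −1.728 and [Ga³⁺(aq)] = 0.019 M.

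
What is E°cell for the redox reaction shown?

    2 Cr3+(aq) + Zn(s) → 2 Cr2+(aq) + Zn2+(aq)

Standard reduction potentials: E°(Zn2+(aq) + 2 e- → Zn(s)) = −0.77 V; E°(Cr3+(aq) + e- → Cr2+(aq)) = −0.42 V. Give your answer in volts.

Cr3+(aq) gains electrons, so the Cr³⁺/Cr²⁺ couple is the cathode; the Zn²⁺/Zn couple is the anode.
E°cell = E°(cathode) − E°(anode) = −0.42 − (−0.77) = +0.35 V.
The positive value indicates the reaction is spontaneous as written.

+0.35 V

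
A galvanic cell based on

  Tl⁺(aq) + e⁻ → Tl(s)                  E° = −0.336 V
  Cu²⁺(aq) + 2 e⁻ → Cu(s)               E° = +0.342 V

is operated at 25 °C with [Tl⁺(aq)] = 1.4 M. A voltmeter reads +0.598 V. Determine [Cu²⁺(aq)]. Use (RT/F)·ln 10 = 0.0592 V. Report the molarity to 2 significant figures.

0.0039 M

The Cu²⁺/Cu couple has the larger reduction potential, so it is the cathode: E°cell = +0.342 − (−0.336) = +0.678 V and n = 2.
From the Nernst equation, log Q = n(E° − E)/0.0592 = 2·(+0.678 − (+0.598))/0.0592 = 2.703.
For Cu²⁺(aq) + 2 Tl(s) → Cu(s) + 2 Tl⁺(aq), the reaction quotient is Q = [Tl⁺(aq)]^2 / [Cu²⁺(aq)].
Solving for the unknown gives log [Cu²⁺(aq)] = −2.411, so [Cu²⁺(aq)] ≈ 0.0039 M.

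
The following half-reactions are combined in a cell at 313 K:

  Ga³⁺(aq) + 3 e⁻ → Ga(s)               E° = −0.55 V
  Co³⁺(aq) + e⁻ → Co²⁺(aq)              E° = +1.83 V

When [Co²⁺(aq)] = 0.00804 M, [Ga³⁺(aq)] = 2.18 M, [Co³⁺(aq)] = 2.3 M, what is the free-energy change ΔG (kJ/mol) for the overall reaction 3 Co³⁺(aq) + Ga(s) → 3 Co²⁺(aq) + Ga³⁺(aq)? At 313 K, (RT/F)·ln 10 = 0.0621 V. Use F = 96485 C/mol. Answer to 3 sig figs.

E°cell = +1.83 − (−0.55) = +2.38 V; the balanced reaction transfers n = 3 electrons.
Here Q = ([Co²⁺(aq)]^3·[Ga³⁺(aq)]) / [Co³⁺(aq)]^3 = 9.31×10^−8 (log Q = −7.031), giving E = +2.38 − (0.0621/3)·(−7.031) = +2.5255 V.
Then ΔG = −nFE = −3 × 96485 × +2.5255 J/mol = −731 kJ/mol.

−731 kJ/mol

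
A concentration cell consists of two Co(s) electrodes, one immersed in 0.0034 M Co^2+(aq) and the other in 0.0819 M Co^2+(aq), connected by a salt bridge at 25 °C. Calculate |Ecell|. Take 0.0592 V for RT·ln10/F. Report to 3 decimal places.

0.041 V

For a concentration cell E°cell = 0, since both electrodes use the same couple.
The compartment with the higher Co^2+(aq) concentration (0.0819 M) acts as the cathode; ions are reduced there and produced at the dilute (0.0034 M) anode.
With n = 2, Ecell = −(0.0592/2)·log([dilute]/[conc]) = −(0.0592/2)·log(0.0034/0.0819) = +0.041 V.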